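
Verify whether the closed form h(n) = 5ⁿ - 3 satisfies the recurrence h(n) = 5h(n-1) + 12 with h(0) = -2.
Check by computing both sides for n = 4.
From the recurrence with h(0) = -2:
  h(0) = -2, h(1) = 2, h(2) = 22, h(3) = 122, h(4) = 622
  so the recurrence gives h(4) = 622.
From the proposed closed form h(n) = 5ⁿ - 3:
  h(4) = 622.
Both sides give 622 at n = 4, and the initial condition(s) match, so the closed form is consistent.

Yes, the closed form is correct.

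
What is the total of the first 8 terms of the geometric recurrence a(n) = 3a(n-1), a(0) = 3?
Computing the sequence terms: 3, 9, 27, 81, 243, 729, 2187, 6561
Adding these values together:

9840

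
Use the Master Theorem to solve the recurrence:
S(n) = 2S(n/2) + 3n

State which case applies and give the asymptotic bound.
Master Theorem template: S(n) = a·S(n/b) + f(n).
Here: a=2, b=2, f(n)=3n
Compute log_b(a) = log_2(2) = 1.
f(n) = 3n = Θ(n). Case 2: S(n) = Θ(n log n).

Case 2: S(n) = Θ(n log n)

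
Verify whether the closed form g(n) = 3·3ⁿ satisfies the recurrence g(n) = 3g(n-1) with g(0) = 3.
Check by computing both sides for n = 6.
From the recurrence with g(0) = 3:
  g(0) = 3, g(1) = 9, g(2) = 27, g(3) = 81, g(4) = 243, g(5) = 729, g(6) = 2187
  so the recurrence gives g(6) = 2187.
From the proposed closed form g(n) = 3·3ⁿ:
  g(6) = 2187.
Both sides give 2187 at n = 6, and the initial condition(s) match, so the closed form is consistent.

Yes, the closed form is correct.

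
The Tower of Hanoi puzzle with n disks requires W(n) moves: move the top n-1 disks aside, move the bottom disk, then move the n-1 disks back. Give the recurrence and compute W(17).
Moving n disks = move the top n-1 disks aside (W(n-1) moves) + move the largest disk (1 move) + move the n-1 disks back on top (W(n-1) moves), so W(n) = 2W(n-1) + 1, with W(1) = 1 (a single disk takes one move).
First terms: 1, 3, 7, 15, 31, 63, … — each is one less than a power of 2. Indeed W(n) + 1 = 2(W(n-1) + 1) with W(1) + 1 = 2, so W(n) + 1 = 2ⁿ and W(n) = 2ⁿ - 1.
Hence W(17) = 2^17 - 1 = 131072 - 1 = 131071.

W(n) = 2W(n-1) + 1, W(1) = 1; W(17) = 131071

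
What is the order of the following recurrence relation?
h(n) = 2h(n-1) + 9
The order is the largest lag k for which h(n-k) appears. Here the deepest term is h(n-1) (the 9 term is non-homogeneous and does not affect the order), so the order is 1.

Order 1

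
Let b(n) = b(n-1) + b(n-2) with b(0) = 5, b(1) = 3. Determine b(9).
Computing the sequence terms:
5, 3, 8, 11, 19, 30, 49, 79, 128, 207

207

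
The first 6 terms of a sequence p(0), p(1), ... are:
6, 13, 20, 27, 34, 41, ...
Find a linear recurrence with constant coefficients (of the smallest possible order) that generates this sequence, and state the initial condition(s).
Look for the lowest-order linear relation among consecutive terms.
Observation: consecutive differences are constant (= 7).
Check at n=2: 1·13 + 7 = 20. ✓

p(n) = p(n-1) + 7, p(0) = 6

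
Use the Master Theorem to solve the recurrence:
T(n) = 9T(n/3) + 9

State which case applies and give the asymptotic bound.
Master Theorem template: T(n) = a·T(n/b) + f(n).
Here: a=9, b=3, f(n)=9
Compute log_b(a) = log_3(9) = 2.
f(n) = 9 = O(n^(2-ε)) with ε = 2. Case 1: T(n) = Θ(n^log_b(a)) = Θ(n^2).

Case 1: T(n) = Θ(n^2)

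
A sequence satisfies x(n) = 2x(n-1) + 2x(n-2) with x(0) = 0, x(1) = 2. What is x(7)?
Computing the sequence terms:
0, 2, 4, 12, 32, 88, 240, 656

656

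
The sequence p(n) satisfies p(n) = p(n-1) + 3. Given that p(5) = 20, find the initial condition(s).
p(5) = p(0) + 5·3, so p(0) = 20 - 15 = 5.

p(0) = 5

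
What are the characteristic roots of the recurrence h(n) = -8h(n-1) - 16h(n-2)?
Substitute h(n) = rⁿ and divide through by rⁿ⁻²: r² + 8r + 16 = 0
Factor: (r + 4)² = 0, so r = -4 (double root).
General solution: h(n) = (A + Bn)·(-4)ⁿ

Characteristic: r² + 8r + 16 = 0, Roots: r = -4 (double root)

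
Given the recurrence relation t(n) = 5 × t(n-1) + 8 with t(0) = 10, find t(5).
Computing step by step:
t(0) = 10
t(1) = 5 × 10 + 8 = 58
t(2) = 5 × 58 + 8 = 298
t(3) = 5 × 298 + 8 = 1498
t(4) = 5 × 1498 + 8 = 7498
t(5) = 5 × 7498 + 8 = 37498

37498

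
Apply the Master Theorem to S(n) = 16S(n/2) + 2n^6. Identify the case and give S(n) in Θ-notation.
Master Theorem template: S(n) = a·S(n/b) + f(n).
Here: a=16, b=2, f(n)=2n^6
Compute log_b(a) = log_2(16) = 4.
f(n) = 2n^6 = Ω(n^(4+ε)) with ε = 2, and the regularity condition holds (a·f(n/b) = (a/b^6)·f(n) with a/b^6 = 2^-2 < 1). Case 3: S(n) = Θ(f(n)) = Θ(n^6).

Case 3: S(n) = Θ(n^6)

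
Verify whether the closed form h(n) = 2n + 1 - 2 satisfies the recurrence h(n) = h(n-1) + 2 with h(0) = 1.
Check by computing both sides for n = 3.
From the recurrence with h(0) = 1:
  h(0) = 1, h(1) = 3, h(2) = 5, h(3) = 7
  so the recurrence gives h(3) = 7.
From the proposed closed form h(n) = 2n + 1 - 2:
  h(3) = 5.
The recurrence gives 7 but the closed form gives 5, so the closed form does not satisfy the recurrence.

No, the closed form is incorrect.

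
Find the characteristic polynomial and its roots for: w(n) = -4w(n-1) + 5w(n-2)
Substitute w(n) = rⁿ and divide through by rⁿ⁻²: r² + 4r - 5 = 0
Factor: (r + 5)(r - 1) = 0, so r = -5, 1.
General solution: w(n) = A·(-5)ⁿ + B·1ⁿ

Characteristic: r² + 4r - 5 = 0, Roots: r = -5, 1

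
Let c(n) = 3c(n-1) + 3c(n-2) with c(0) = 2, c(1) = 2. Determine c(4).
Computing the sequence terms:
2, 2, 12, 42, 162

162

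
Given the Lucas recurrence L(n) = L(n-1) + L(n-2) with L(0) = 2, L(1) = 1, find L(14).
Computing the sequence terms:
2, 1, 3, 4, 7, 11, 18, 29, 47, 76, 123, 199, 322, 521, 843

843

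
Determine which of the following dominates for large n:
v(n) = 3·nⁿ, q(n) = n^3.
Comparing growth rates:
Growth-rate hierarchy: log n ≺ any polynomial ≺ any exponential cⁿ (c>1) ≺ n! ≺ nⁿ.
super-exponential nⁿ dominates polynomial degree 3 asymptotically.

v(n) grows faster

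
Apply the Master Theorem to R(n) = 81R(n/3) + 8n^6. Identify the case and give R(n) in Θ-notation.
Master Theorem template: R(n) = a·R(n/b) + f(n).
Here: a=81, b=3, f(n)=8n^6
Compute log_b(a) = log_3(81) = 4.
f(n) = 8n^6 = Ω(n^(4+ε)) with ε = 2, and the regularity condition holds (a·f(n/b) = (a/b^6)·f(n) with a/b^6 = 3^-2 < 1). Case 3: R(n) = Θ(f(n)) = Θ(n^6).

Case 3: R(n) = Θ(n^6)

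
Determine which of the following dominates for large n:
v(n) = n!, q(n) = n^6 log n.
Comparing growth rates:
Growth-rate hierarchy: log n ≺ any polynomial ≺ any exponential cⁿ (c>1) ≺ n! ≺ nⁿ.
factorial dominates polynomial degree 6 (with log factor) asymptotically.

v(n) grows faster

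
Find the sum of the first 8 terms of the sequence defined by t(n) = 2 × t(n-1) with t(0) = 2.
Computing the sequence terms: 2, 4, 8, 16, 32, 64, 128, 256
Adding these values together:

510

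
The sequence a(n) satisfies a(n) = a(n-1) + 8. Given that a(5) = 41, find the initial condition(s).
a(5) = a(0) + 5·8, so a(0) = 41 - 40 = 1.

a(0) = 1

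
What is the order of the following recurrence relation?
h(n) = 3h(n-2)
The order is the largest lag k for which h(n-k) appears. Here the deepest term is h(n-2), so the order is 2.

Order 2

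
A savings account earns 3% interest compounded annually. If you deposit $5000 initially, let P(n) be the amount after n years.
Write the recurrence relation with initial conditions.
Each year the balance grows by 3%, i.e. is multiplied by 1 + 3/100 = 1.03, so P(n) = 1.03 × P(n-1). The initial deposit gives P(0) = 5000.
Unrolling gives the closed form P(n) = 5000 × (1.03)ⁿ.

P(n) = 1.03 × P(n-1), P(0) = 5000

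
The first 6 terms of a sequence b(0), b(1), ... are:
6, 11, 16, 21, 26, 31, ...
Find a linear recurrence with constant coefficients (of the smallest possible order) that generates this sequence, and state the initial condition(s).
Look for the lowest-order linear relation among consecutive terms.
Observation: consecutive differences are constant (= 5).
Check at n=2: 1·11 + 5 = 16. ✓

b(n) = b(n-1) + 5, b(0) = 6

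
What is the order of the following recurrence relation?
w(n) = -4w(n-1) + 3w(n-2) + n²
The order is the largest lag k for which w(n-k) appears. Here the deepest term is w(n-2) (the n² term is non-homogeneous and does not affect the order), so the order is 2.

Order 2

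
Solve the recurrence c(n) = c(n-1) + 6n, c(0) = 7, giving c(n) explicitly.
Recurrence: c(n) = c(n-1) + 6n, initial: c(0) = 7.
Telescoping: c(n) = c(0) + 6·Σᵢ₌₁ⁿ i = 7 + 6·n(n+1)/2.

c(n) = 6·n(n+1)/2 + 7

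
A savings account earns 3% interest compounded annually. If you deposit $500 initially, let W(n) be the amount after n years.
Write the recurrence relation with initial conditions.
Each year the balance grows by 3%, i.e. is multiplied by 1 + 3/100 = 1.03, so W(n) = 1.03 × W(n-1). The initial deposit gives W(0) = 500.
Unrolling gives the closed form W(n) = 500 × (1.03)ⁿ.

W(n) = 1.03 × W(n-1), W(0) = 500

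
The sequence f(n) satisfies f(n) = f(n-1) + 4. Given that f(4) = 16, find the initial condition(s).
f(4) = f(0) + 4·4, so f(0) = 16 - 16 = 0.

f(0) = 0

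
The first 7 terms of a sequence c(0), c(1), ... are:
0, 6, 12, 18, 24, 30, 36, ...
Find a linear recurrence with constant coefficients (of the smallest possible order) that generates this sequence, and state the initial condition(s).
Look for the lowest-order linear relation among consecutive terms.
Observation: consecutive differences are constant (= 6).
Check at n=2: 1·6 + 6 = 12. ✓

c(n) = c(n-1) + 6, c(0) = 0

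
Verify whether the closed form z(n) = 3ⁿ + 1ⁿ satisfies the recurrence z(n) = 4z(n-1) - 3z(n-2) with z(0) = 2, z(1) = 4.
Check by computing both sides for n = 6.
From the recurrence with z(0) = 2, z(1) = 4:
  z(0) = 2, z(1) = 4, z(2) = 10, z(3) = 28, z(4) = 82, z(5) = 244, z(6) = 730
  so the recurrence gives z(6) = 730.
From the proposed closed form z(n) = 3ⁿ + 1ⁿ:
  z(6) = 730.
Both sides give 730 at n = 6, and the initial condition(s) match, so the closed form is consistent.

Yes, the closed form is correct.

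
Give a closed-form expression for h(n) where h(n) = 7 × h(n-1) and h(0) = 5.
Recurrence: h(n) = 7 × h(n-1), initial: h(0) = 5.
Each term is 7 times the previous, so this is geometric with ratio 7. After n steps: h(n) = h(0)·7ⁿ = 5·7ⁿ.

h(n) = 5·7ⁿ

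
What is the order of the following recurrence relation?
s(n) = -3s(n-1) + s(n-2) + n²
The order is the largest lag k for which s(n-k) appears. Here the deepest term is s(n-2) (the n² term is non-homogeneous and does not affect the order), so the order is 2.

Order 2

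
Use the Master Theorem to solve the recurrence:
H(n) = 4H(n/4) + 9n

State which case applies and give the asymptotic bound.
Master Theorem template: H(n) = a·H(n/b) + f(n).
Here: a=4, b=4, f(n)=9n
Compute log_b(a) = log_4(4) = 1.
f(n) = 9n = Θ(n). Case 2: H(n) = Θ(n log n).

Case 2: H(n) = Θ(n log n)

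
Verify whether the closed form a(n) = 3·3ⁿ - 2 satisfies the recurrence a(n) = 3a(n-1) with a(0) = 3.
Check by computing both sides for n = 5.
From the recurrence with a(0) = 3:
  a(0) = 3, a(1) = 9, a(2) = 27, a(3) = 81, a(4) = 243, a(5) = 729
  so the recurrence gives a(5) = 729.
From the proposed closed form a(n) = 3·3ⁿ - 2:
  a(5) = 727.
The recurrence gives 729 but the closed form gives 727, so the closed form does not satisfy the recurrence.

No, the closed form is incorrect.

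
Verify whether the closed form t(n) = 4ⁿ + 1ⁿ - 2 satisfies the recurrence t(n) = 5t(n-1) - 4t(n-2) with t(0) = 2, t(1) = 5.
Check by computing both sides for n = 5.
From the recurrence with t(0) = 2, t(1) = 5:
  t(0) = 2, t(1) = 5, t(2) = 17, t(3) = 65, t(4) = 257, t(5) = 1025
  so the recurrence gives t(5) = 1025.
From the proposed closed form t(n) = 4ⁿ + 1ⁿ - 2:
  t(5) = 1023.
The recurrence gives 1025 but the closed form gives 1023, so the closed form does not satisfy the recurrence.

No, the closed form is incorrect.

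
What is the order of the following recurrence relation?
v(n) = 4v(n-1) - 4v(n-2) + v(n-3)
The order is the largest lag k for which v(n-k) appears. Here the deepest term is v(n-3), so the order is 3.

Order 3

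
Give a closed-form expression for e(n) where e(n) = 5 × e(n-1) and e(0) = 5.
Recurrence: e(n) = 5 × e(n-1), initial: e(0) = 5.
Each term is 5 times the previous, so this is geometric with ratio 5. After n steps: e(n) = e(0)·5ⁿ = 5·5ⁿ.

e(n) = 5·5ⁿ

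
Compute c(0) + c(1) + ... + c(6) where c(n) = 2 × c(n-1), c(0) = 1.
Computing the sequence terms: 1, 2, 4, 8, 16, 32, 64
Adding these values together:

127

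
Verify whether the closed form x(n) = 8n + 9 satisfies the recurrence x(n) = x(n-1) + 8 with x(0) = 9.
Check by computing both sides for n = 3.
From the recurrence with x(0) = 9:
  x(0) = 9, x(1) = 17, x(2) = 25, x(3) = 33
  so the recurrence gives x(3) = 33.
From the proposed closed form x(n) = 8n + 9:
  x(3) = 33.
Both sides give 33 at n = 3, and the initial condition(s) match, so the closed form is consistent.

Yes, the closed form is correct.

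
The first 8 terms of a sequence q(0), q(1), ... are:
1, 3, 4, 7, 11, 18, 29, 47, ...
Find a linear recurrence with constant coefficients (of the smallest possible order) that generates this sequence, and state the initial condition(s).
Look for the lowest-order linear relation among consecutive terms.
Observation: q(n) - 1·q(n-1) - (1)·q(n-2) = 0 holds for the shown terms, and no order-1 relation q(n) = α·q(n-1) + β fits.
Check at n=3: 1·4 + (1)·3 = 7. ✓

q(n) = q(n-1) + q(n-2), q(0) = 1, q(1) = 3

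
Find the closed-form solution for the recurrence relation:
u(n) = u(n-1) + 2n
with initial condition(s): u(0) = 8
Recurrence: u(n) = u(n-1) + 2n, initial: u(0) = 8.
Telescoping: u(n) = u(0) + 2·Σᵢ₌₁ⁿ i = 8 + 2·n(n+1)/2.

u(n) = 2·n(n+1)/2 + 8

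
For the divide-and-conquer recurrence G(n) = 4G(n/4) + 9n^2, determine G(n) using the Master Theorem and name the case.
Master Theorem template: G(n) = a·G(n/b) + f(n).
Here: a=4, b=4, f(n)=9n^2
Compute log_b(a) = log_4(4) = 1.
f(n) = 9n^2 = Ω(n^(1+ε)) with ε = 1, and the regularity condition holds (a·f(n/b) = (a/b^2)·f(n) with a/b^2 = 4^-1 < 1). Case 3: G(n) = Θ(f(n)) = Θ(n^2).

Case 3: G(n) = Θ(n^2)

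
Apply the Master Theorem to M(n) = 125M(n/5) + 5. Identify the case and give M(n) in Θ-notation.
Master Theorem template: M(n) = a·M(n/b) + f(n).
Here: a=125, b=5, f(n)=5
Compute log_b(a) = log_5(125) = 3.
f(n) = 5 = O(n^(3-ε)) with ε = 3. Case 1: M(n) = Θ(n^log_b(a)) = Θ(n^3).

Case 1: M(n) = Θ(n^3)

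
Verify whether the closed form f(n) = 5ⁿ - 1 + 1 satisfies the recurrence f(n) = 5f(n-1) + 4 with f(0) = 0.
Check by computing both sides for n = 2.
From the recurrence with f(0) = 0:
  f(0) = 0, f(1) = 4, f(2) = 24
  so the recurrence gives f(2) = 24.
From the proposed closed form f(n) = 5ⁿ - 1 + 1:
  f(2) = 25.
The recurrence gives 24 but the closed form gives 25, so the closed form does not satisfy the recurrence.

No, the closed form is incorrect.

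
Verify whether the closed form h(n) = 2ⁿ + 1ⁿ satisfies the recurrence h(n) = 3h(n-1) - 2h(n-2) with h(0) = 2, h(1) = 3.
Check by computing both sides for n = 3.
From the recurrence with h(0) = 2, h(1) = 3:
  h(0) = 2, h(1) = 3, h(2) = 5, h(3) = 9
  so the recurrence gives h(3) = 9.
From the proposed closed form h(n) = 2ⁿ + 1ⁿ:
  h(3) = 9.
Both sides give 9 at n = 3, and the initial condition(s) match, so the closed form is consistent.

Yes, the closed form is correct.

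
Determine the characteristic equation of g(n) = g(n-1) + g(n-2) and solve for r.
Substitute g(n) = rⁿ and divide through by rⁿ⁻²: r² - r - 1 = 0
Discriminant: 1² + 4·1 = 5, not a perfect square, so by the quadratic formula r = (1 ± √5)/2.
General solution: g(n) = A·r₁ⁿ + B·r₂ⁿ where r₁,r₂ = (1 ± √5)/2

Characteristic: r² - r - 1 = 0, Roots: r = (1 ± √5)/2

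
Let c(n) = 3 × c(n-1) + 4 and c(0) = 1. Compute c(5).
Computing step by step:
c(0) = 1
c(1) = 3 × 1 + 4 = 7
c(2) = 3 × 7 + 4 = 25
c(3) = 3 × 25 + 4 = 79
c(4) = 3 × 79 + 4 = 241
c(5) = 3 × 241 + 4 = 727

727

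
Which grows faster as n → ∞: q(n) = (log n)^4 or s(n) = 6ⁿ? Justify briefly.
Comparing growth rates:
Growth-rate hierarchy: log n ≺ any polynomial ≺ any exponential cⁿ (c>1) ≺ n! ≺ nⁿ.
exponential base 6 dominates polylogarithmic (log n)^4 asymptotically.

s(n) grows faster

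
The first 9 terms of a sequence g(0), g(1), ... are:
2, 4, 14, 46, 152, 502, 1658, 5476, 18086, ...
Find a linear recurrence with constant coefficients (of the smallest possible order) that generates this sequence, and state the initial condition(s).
Look for the lowest-order linear relation among consecutive terms.
Observation: g(n) - 3·g(n-1) - (1)·g(n-2) = 0 holds for the shown terms, and no order-1 relation g(n) = α·g(n-1) + β fits.
Check at n=3: 3·14 + (1)·4 = 46. ✓

g(n) = 3g(n-1) + g(n-2), g(0) = 2, g(1) = 4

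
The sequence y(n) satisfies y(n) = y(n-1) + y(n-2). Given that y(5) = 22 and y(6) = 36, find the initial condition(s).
Work backwards using y(k) = y(k+2) - y(k+1):
y(4) = y(6) - y(5) = 36 - 22 = 14
y(3) = y(5) - y(4) = 22 - 14 = 8
y(2) = y(4) - y(3) = 14 - 8 = 6
y(1) = y(3) - y(2) = 8 - 6 = 2
y(0) = y(2) - y(1) = 6 - 2 = 4

y(0) = 4, y(1) = 2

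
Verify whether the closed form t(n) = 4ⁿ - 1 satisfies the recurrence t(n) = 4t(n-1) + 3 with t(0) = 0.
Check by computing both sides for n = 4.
From the recurrence with t(0) = 0:
  t(0) = 0, t(1) = 3, t(2) = 15, t(3) = 63, t(4) = 255
  so the recurrence gives t(4) = 255.
From the proposed closed form t(n) = 4ⁿ - 1:
  t(4) = 255.
Both sides give 255 at n = 4, and the initial condition(s) match, so the closed form is consistent.

Yes, the closed form is correct.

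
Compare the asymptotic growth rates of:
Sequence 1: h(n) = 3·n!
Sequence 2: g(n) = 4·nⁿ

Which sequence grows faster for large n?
Comparing growth rates:
Growth-rate hierarchy: log n ≺ any polynomial ≺ any exponential cⁿ (c>1) ≺ n! ≺ nⁿ.
super-exponential nⁿ dominates factorial asymptotically.

g(n) grows faster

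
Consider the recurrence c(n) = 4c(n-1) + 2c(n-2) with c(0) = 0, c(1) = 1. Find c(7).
Computing the sequence terms:
0, 1, 4, 18, 80, 356, 1584, 7048

7048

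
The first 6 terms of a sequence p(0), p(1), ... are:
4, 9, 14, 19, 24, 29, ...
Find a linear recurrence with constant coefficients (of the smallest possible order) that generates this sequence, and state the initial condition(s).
Look for the lowest-order linear relation among consecutive terms.
Observation: consecutive differences are constant (= 5).
Check at n=2: 1·9 + 5 = 14. ✓

p(n) = p(n-1) + 5, p(0) = 4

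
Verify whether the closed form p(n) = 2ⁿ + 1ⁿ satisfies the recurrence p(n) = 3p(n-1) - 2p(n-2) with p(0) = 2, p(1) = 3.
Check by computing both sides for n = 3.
From the recurrence with p(0) = 2, p(1) = 3:
  p(0) = 2, p(1) = 3, p(2) = 5, p(3) = 9
  so the recurrence gives p(3) = 9.
From the proposed closed form p(n) = 2ⁿ + 1ⁿ:
  p(3) = 9.
Both sides give 9 at n = 3, and the initial condition(s) match, so the closed form is consistent.

Yes, the closed form is correct.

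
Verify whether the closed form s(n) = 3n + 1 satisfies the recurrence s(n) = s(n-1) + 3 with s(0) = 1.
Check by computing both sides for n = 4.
From the recurrence with s(0) = 1:
  s(0) = 1, s(1) = 4, s(2) = 7, s(3) = 10, s(4) = 13
  so the recurrence gives s(4) = 13.
From the proposed closed form s(n) = 3n + 1:
  s(4) = 13.
Both sides give 13 at n = 4, and the initial condition(s) match, so the closed form is consistent.

Yes, the closed form is correct.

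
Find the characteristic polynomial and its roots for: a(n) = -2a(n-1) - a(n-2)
Substitute a(n) = rⁿ and divide through by rⁿ⁻²: r² + 2r + 1 = 0
Factor: (r + 1)² = 0, so r = -1 (double root).
General solution: a(n) = (A + Bn)·(-1)ⁿ

Characteristic: r² + 2r + 1 = 0, Roots: r = -1 (double root)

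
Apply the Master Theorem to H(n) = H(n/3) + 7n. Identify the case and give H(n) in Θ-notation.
Master Theorem template: H(n) = a·H(n/b) + f(n).
Here: a=1, b=3, f(n)=7n
Compute log_b(a) = log_3(1) = 0.
f(n) = 7n = Ω(n^(0+ε)) with ε = 1, and the regularity condition holds (a·f(n/b) = (a/b^1)·f(n) with a/b^1 = 3^-1 < 1). Case 3: H(n) = Θ(f(n)) = Θ(n).

Case 3: H(n) = Θ(n)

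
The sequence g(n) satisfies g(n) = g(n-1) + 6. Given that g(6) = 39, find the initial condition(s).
g(6) = g(0) + 6·6, so g(0) = 39 - 36 = 3.

g(0) = 3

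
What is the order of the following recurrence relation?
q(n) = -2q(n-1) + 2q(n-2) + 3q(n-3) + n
The order is the largest lag k for which q(n-k) appears. Here the deepest term is q(n-3) (the n term is non-homogeneous and does not affect the order), so the order is 3.

Order 3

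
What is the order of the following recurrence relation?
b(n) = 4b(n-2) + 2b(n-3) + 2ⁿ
The order is the largest lag k for which b(n-k) appears. Here the deepest term is b(n-3) (the 2ⁿ term is non-homogeneous and does not affect the order), so the order is 3.

Order 3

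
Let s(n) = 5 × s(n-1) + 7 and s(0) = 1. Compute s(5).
Computing step by step:
s(0) = 1
s(1) = 5 × 1 + 7 = 12
s(2) = 5 × 12 + 7 = 67
s(3) = 5 × 67 + 7 = 342
s(4) = 5 × 342 + 7 = 1717
s(5) = 5 × 1717 + 7 = 8592

8592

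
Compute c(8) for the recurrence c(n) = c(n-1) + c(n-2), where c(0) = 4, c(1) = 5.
Computing the sequence terms:
4, 5, 9, 14, 23, 37, 60, 97, 157

157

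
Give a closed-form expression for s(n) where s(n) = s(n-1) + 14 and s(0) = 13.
Recurrence: s(n) = s(n-1) + 14, initial: s(0) = 13.
Each step adds 14, so s(n) = s(0) + 14n = 14n + 13.

s(n) = 14n + 13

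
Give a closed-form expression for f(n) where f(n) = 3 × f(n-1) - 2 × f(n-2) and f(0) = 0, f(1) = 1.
Recurrence: f(n) = 3 × f(n-1) - 2 × f(n-2), initial: f(0) = 0, f(1) = 1.
Characteristic equation: r² - 3r + 2 = 0, which factors as (r - 2)(r - 1) = 0, so r = 2, 1. General solution f(n) = A·2ⁿ + B·1ⁿ. From f(0) = 0: A + B = 0. From f(1) = 1: 2A + 1B = 1. Solving gives A = 1, B = -1.

f(n) = 2ⁿ - 1ⁿ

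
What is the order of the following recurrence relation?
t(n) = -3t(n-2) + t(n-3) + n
The order is the largest lag k for which t(n-k) appears. Here the deepest term is t(n-3) (the n term is non-homogeneous and does not affect the order), so the order is 3.

Order 3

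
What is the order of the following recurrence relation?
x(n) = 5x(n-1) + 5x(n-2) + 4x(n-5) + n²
The order is the largest lag k for which x(n-k) appears. Here the deepest term is x(n-5) (the n² term is non-homogeneous and does not affect the order), so the order is 5.

Order 5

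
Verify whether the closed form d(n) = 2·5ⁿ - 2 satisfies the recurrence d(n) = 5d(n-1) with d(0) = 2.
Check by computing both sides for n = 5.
From the recurrence with d(0) = 2:
  d(0) = 2, d(1) = 10, d(2) = 50, d(3) = 250, d(4) = 1250, d(5) = 6250
  so the recurrence gives d(5) = 6250.
From the proposed closed form d(n) = 2·5ⁿ - 2:
  d(5) = 6248.
The recurrence gives 6250 but the closed form gives 6248, so the closed form does not satisfy the recurrence.

No, the closed form is incorrect.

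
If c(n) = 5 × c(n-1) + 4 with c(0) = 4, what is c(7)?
Computing step by step:
c(0) = 4
c(1) = 5 × 4 + 4 = 24
c(2) = 5 × 24 + 4 = 124
c(3) = 5 × 124 + 4 = 624
c(4) = 5 × 624 + 4 = 3124
c(5) = 5 × 3124 + 4 = 15624
c(6) = 5 × 15624 + 4 = 78124
c(7) = 5 × 78124 + 4 = 390624

390624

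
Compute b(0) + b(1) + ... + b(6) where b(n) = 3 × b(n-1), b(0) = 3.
Computing the sequence terms: 3, 9, 27, 81, 243, 729, 2187
Adding these values together:

3279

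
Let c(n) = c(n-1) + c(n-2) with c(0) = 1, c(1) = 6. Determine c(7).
Computing the sequence terms:
1, 6, 7, 13, 20, 33, 53, 86

86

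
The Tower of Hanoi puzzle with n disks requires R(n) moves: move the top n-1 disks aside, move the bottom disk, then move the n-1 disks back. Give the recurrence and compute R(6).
Moving n disks = move the top n-1 disks aside (R(n-1) moves) + move the largest disk (1 move) + move the n-1 disks back on top (R(n-1) moves), so R(n) = 2R(n-1) + 1, with R(1) = 1 (a single disk takes one move).
First terms: 1, 3, 7, 15, 31, 63, … — each is one less than a power of 2. Indeed R(n) + 1 = 2(R(n-1) + 1) with R(1) + 1 = 2, so R(n) + 1 = 2ⁿ and R(n) = 2ⁿ - 1.
Hence R(6) = 2^6 - 1 = 64 - 1 = 63.

R(n) = 2R(n-1) + 1, R(1) = 1; R(6) = 63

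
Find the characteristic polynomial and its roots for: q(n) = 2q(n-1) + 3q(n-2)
Substitute q(n) = rⁿ and divide through by rⁿ⁻²: r² - 2r - 3 = 0
Factor: (r + 1)(r - 3) = 0, so r = -1, 3.
General solution: q(n) = A·(-1)ⁿ + B·3ⁿ

Characteristic: r² - 2r - 3 = 0, Roots: r = -1, 3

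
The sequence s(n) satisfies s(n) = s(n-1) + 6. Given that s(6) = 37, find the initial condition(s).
s(6) = s(0) + 6·6, so s(0) = 37 - 36 = 1.

s(0) = 1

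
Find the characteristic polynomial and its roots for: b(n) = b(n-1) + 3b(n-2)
Substitute b(n) = rⁿ and divide through by rⁿ⁻²: r² - r - 3 = 0
Discriminant: 1² + 4·3 = 13, not a perfect square, so by the quadratic formula r = (1 ± √13)/2.
General solution: b(n) = A·r₁ⁿ + B·r₂ⁿ where r₁,r₂ = (1 ± √13)/2

Characteristic: r² - r - 3 = 0, Roots: r = (1 ± √13)/2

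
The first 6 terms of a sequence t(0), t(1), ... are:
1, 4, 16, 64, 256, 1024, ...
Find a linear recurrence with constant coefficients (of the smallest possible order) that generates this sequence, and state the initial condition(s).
Look for the lowest-order linear relation among consecutive terms.
Observation: each term is 4× the previous.
Check at n=2: 4·4 = 16. ✓

t(n) = 4 × t(n-1), t(0) = 1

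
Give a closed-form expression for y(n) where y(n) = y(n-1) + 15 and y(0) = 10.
Recurrence: y(n) = y(n-1) + 15, initial: y(0) = 10.
Each step adds 15, so y(n) = y(0) + 15n = 15n + 10.

y(n) = 15n + 10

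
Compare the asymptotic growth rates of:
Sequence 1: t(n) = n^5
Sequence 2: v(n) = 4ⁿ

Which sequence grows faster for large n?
Comparing growth rates:
Growth-rate hierarchy: log n ≺ any polynomial ≺ any exponential cⁿ (c>1) ≺ n! ≺ nⁿ.
exponential base 4 dominates polynomial degree 5 asymptotically.

v(n) grows faster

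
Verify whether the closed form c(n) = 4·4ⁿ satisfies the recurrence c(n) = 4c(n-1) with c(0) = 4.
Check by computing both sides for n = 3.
From the recurrence with c(0) = 4:
  c(0) = 4, c(1) = 16, c(2) = 64, c(3) = 256
  so the recurrence gives c(3) = 256.
From the proposed closed form c(n) = 4·4ⁿ:
  c(3) = 256.
Both sides give 256 at n = 3, and the initial condition(s) match, so the closed form is consistent.

Yes, the closed form is correct.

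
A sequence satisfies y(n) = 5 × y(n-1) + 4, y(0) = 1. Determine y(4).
Computing step by step:
y(0) = 1
y(1) = 5 × 1 + 4 = 9
y(2) = 5 × 9 + 4 = 49
y(3) = 5 × 49 + 4 = 249
y(4) = 5 × 249 + 4 = 1249

1249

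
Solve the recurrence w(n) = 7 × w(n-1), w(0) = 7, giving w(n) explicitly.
Recurrence: w(n) = 7 × w(n-1), initial: w(0) = 7.
Each term is 7 times the previous, so this is geometric with ratio 7. After n steps: w(n) = w(0)·7ⁿ = 7·7ⁿ.

w(n) = 7·7ⁿ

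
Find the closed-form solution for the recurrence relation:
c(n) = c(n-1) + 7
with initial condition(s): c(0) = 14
Recurrence: c(n) = c(n-1) + 7, initial: c(0) = 14.
Each step adds 7, so c(n) = c(0) + 7n = 7n + 14.

c(n) = 7n + 14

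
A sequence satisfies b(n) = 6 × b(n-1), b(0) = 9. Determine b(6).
Computing step by step:
b(0) = 9
b(1) = 6 × 9 = 54
b(2) = 6 × 54 = 324
b(3) = 6 × 324 = 1944
b(4) = 6 × 1944 = 11664
b(5) = 6 × 11664 = 69984
b(6) = 6 × 69984 = 419904

419904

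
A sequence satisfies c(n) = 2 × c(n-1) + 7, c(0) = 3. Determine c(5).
Computing step by step:
c(0) = 3
c(1) = 2 × 3 + 7 = 13
c(2) = 2 × 13 + 7 = 33
c(3) = 2 × 33 + 7 = 73
c(4) = 2 × 73 + 7 = 153
c(5) = 2 × 153 + 7 = 313

313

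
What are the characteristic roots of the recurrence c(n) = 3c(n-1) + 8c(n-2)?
Substitute c(n) = rⁿ and divide through by rⁿ⁻²: r² - 3r - 8 = 0
Discriminant: 3² + 4·8 = 41, not a perfect square, so by the quadratic formula r = (3 ± √41)/2.
General solution: c(n) = A·r₁ⁿ + B·r₂ⁿ where r₁,r₂ = (3 ± √41)/2

Characteristic: r² - 3r - 8 = 0, Roots: r = (3 ± √41)/2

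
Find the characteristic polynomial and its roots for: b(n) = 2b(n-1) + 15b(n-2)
Substitute b(n) = rⁿ and divide through by rⁿ⁻²: r² - 2r - 15 = 0
Factor: (r - 5)(r + 3) = 0, so r = 5, -3.
General solution: b(n) = A·5ⁿ + B·(-3)ⁿ

Characteristic: r² - 2r - 15 = 0, Roots: r = 5, -3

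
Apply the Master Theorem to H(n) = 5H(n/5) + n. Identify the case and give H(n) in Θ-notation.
Master Theorem template: H(n) = a·H(n/b) + f(n).
Here: a=5, b=5, f(n)=n
Compute log_b(a) = log_5(5) = 1.
f(n) = n = Θ(n). Case 2: H(n) = Θ(n log n).

Case 2: H(n) = Θ(n log n)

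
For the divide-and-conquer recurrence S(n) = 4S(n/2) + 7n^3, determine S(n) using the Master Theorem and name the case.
Master Theorem template: S(n) = a·S(n/b) + f(n).
Here: a=4, b=2, f(n)=7n^3
Compute log_b(a) = log_2(4) = 2.
f(n) = 7n^3 = Ω(n^(2+ε)) with ε = 1, and the regularity condition holds (a·f(n/b) = (a/b^3)·f(n) with a/b^3 = 2^-1 < 1). Case 3: S(n) = Θ(f(n)) = Θ(n^3).

Case 3: S(n) = Θ(n^3)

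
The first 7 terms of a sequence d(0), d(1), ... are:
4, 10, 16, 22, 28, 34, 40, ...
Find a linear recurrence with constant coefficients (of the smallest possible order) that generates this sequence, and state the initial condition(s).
Look for the lowest-order linear relation among consecutive terms.
Observation: consecutive differences are constant (= 6).
Check at n=2: 1·10 + 6 = 16. ✓

d(n) = d(n-1) + 6, d(0) = 4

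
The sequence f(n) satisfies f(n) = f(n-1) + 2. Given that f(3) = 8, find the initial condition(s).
f(3) = f(0) + 3·2, so f(0) = 8 - 6 = 2.

f(0) = 2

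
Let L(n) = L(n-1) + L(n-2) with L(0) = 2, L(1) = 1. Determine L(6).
Computing the sequence terms:
2, 1, 3, 4, 7, 11, 18

18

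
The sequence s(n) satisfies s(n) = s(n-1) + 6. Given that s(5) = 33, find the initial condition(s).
s(5) = s(0) + 5·6, so s(0) = 33 - 30 = 3.

s(0) = 3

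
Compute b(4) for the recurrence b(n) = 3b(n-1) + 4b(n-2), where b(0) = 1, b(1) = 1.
Computing the sequence terms:
1, 1, 7, 25, 103

103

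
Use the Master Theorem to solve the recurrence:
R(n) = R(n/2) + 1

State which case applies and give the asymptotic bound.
Master Theorem template: R(n) = a·R(n/b) + f(n).
Here: a=1, b=2, f(n)=1
Compute log_b(a) = log_2(1) = 0.
f(n) = 1 = Θ(1). Case 2: R(n) = Θ(log n).

Case 2: R(n) = Θ(log n)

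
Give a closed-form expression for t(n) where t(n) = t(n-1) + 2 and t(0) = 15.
Recurrence: t(n) = t(n-1) + 2, initial: t(0) = 15.
Each step adds 2, so t(n) = t(0) + 2n = 2n + 15.

t(n) = 2n + 15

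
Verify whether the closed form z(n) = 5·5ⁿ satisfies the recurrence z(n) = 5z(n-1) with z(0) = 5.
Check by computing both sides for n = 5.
From the recurrence with z(0) = 5:
  z(0) = 5, z(1) = 25, z(2) = 125, z(3) = 625, z(4) = 3125, z(5) = 15625
  so the recurrence gives z(5) = 15625.
From the proposed closed form z(n) = 5·5ⁿ:
  z(5) = 15625.
Both sides give 15625 at n = 5, and the initial condition(s) match, so the closed form is consistent.

Yes, the closed form is correct.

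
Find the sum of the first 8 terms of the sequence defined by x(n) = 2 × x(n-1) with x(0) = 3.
Computing the sequence terms: 3, 6, 12, 24, 48, 96, 192, 384
Adding these values together:

765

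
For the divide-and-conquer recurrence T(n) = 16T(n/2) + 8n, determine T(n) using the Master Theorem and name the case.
Master Theorem template: T(n) = a·T(n/b) + f(n).
Here: a=16, b=2, f(n)=8n
Compute log_b(a) = log_2(16) = 4.
f(n) = 8n = O(n^(4-ε)) with ε = 3. Case 1: T(n) = Θ(n^log_b(a)) = Θ(n^4).

Case 1: T(n) = Θ(n^4)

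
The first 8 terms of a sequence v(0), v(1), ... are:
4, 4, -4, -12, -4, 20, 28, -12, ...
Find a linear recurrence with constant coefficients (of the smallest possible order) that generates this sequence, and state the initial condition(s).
Look for the lowest-order linear relation among consecutive terms.
Observation: v(n) - 1·v(n-1) - (-2)·v(n-2) = 0 holds for the shown terms, and no order-1 relation v(n) = α·v(n-1) + β fits.
Check at n=3: 1·-4 + (-2)·4 = -12. ✓

v(n) = v(n-1) - 2v(n-2), v(0) = 4, v(1) = 4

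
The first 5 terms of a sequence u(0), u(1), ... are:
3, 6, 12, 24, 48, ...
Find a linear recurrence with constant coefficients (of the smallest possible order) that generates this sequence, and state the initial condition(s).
Look for the lowest-order linear relation among consecutive terms.
Observation: each term is 2× the previous.
Check at n=2: 2·6 = 12. ✓

u(n) = 2 × u(n-1), u(0) = 3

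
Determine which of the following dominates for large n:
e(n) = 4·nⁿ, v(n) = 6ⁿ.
Comparing growth rates:
Growth-rate hierarchy: log n ≺ any polynomial ≺ any exponential cⁿ (c>1) ≺ n! ≺ nⁿ.
super-exponential nⁿ dominates exponential base 6 asymptotically.

e(n) grows faster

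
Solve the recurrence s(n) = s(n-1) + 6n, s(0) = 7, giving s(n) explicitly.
Recurrence: s(n) = s(n-1) + 6n, initial: s(0) = 7.
Telescoping: s(n) = s(0) + 6·Σᵢ₌₁ⁿ i = 7 + 6·n(n+1)/2.

s(n) = 6·n(n+1)/2 + 7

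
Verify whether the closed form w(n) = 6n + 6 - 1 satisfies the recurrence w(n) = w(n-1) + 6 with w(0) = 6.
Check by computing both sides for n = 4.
From the recurrence with w(0) = 6:
  w(0) = 6, w(1) = 12, w(2) = 18, w(3) = 24, w(4) = 30
  so the recurrence gives w(4) = 30.
From the proposed closed form w(n) = 6n + 6 - 1:
  w(4) = 29.
The recurrence gives 30 but the closed form gives 29, so the closed form does not satisfy the recurrence.

No, the closed form is incorrect.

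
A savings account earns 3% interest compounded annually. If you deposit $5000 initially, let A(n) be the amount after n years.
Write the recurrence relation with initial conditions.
Each year the balance grows by 3%, i.e. is multiplied by 1 + 3/100 = 1.03, so A(n) = 1.03 × A(n-1). The initial deposit gives A(0) = 5000.
Unrolling gives the closed form A(n) = 5000 × (1.03)ⁿ.

A(n) = 1.03 × A(n-1), A(0) = 5000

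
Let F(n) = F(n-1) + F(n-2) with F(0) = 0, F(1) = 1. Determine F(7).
Computing the sequence terms:
0, 1, 1, 2, 3, 5, 8, 13

13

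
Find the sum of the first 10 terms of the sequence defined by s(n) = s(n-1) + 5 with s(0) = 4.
Computing the sequence terms: 4, 9, 14, 19, 24, 29, 34, 39, 44, 49
Adding these values together:

265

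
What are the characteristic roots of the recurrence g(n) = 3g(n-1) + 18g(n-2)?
Substitute g(n) = rⁿ and divide through by rⁿ⁻²: r² - 3r - 18 = 0
Factor: (r + 3)(r - 6) = 0, so r = -3, 6.
General solution: g(n) = A·(-3)ⁿ + B·6ⁿ

Characteristic: r² - 3r - 18 = 0, Roots: r = -3, 6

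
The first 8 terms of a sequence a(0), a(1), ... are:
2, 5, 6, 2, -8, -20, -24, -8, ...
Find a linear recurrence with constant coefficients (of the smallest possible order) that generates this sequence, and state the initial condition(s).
Look for the lowest-order linear relation among consecutive terms.
Observation: a(n) - 2·a(n-1) - (-2)·a(n-2) = 0 holds for the shown terms, and no order-1 relation a(n) = α·a(n-1) + β fits.
Check at n=3: 2·6 + (-2)·5 = 2. ✓

a(n) = 2a(n-1) - 2a(n-2), a(0) = 2, a(1) = 5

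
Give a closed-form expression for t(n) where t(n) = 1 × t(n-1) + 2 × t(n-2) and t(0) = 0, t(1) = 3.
Recurrence: t(n) = 1 × t(n-1) + 2 × t(n-2), initial: t(0) = 0, t(1) = 3.
Characteristic equation: r² - 1r - 2 = 0, which factors as (r - 2)(r + 1) = 0, so r = 2, -1. General solution t(n) = A·2ⁿ + B·(-1)ⁿ. From t(0) = 0: A + B = 0. From t(1) = 3: 2A - 1B = 3. Solving gives A = 1, B = -1.

t(n) = 2ⁿ - (-1)ⁿ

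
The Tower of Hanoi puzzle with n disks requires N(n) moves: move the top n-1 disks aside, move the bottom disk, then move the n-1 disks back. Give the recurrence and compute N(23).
Moving n disks = move the top n-1 disks aside (N(n-1) moves) + move the largest disk (1 move) + move the n-1 disks back on top (N(n-1) moves), so N(n) = 2N(n-1) + 1, with N(1) = 1 (a single disk takes one move).
First terms: 1, 3, 7, 15, 31, 63, … — each is one less than a power of 2. Indeed N(n) + 1 = 2(N(n-1) + 1) with N(1) + 1 = 2, so N(n) + 1 = 2ⁿ and N(n) = 2ⁿ - 1.
Hence N(23) = 2^23 - 1 = 8388608 - 1 = 8388607.

N(n) = 2N(n-1) + 1, N(1) = 1; N(23) = 8388607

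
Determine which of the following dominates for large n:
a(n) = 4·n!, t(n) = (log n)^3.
Comparing growth rates:
Growth-rate hierarchy: log n ≺ any polynomial ≺ any exponential cⁿ (c>1) ≺ n! ≺ nⁿ.
factorial dominates polylogarithmic (log n)^3 asymptotically.

a(n) grows faster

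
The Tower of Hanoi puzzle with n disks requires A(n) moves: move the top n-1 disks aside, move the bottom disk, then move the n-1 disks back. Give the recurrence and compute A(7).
Moving n disks = move the top n-1 disks aside (A(n-1) moves) + move the largest disk (1 move) + move the n-1 disks back on top (A(n-1) moves), so A(n) = 2A(n-1) + 1, with A(1) = 1 (a single disk takes one move).
First terms: 1, 3, 7, 15, 31, 63, … — each is one less than a power of 2. Indeed A(n) + 1 = 2(A(n-1) + 1) with A(1) + 1 = 2, so A(n) + 1 = 2ⁿ and A(n) = 2ⁿ - 1.
Hence A(7) = 2^7 - 1 = 128 - 1 = 127.

A(n) = 2A(n-1) + 1, A(1) = 1; A(7) = 127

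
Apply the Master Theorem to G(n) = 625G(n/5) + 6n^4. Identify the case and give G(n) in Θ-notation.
Master Theorem template: G(n) = a·G(n/b) + f(n).
Here: a=625, b=5, f(n)=6n^4
Compute log_b(a) = log_5(625) = 4.
f(n) = 6n^4 = Θ(n^4). Case 2: G(n) = Θ(n^4 log n).

Case 2: G(n) = Θ(n^4 log n)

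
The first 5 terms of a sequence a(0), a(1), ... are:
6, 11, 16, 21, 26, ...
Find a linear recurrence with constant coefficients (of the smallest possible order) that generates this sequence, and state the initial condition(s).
Look for the lowest-order linear relation among consecutive terms.
Observation: consecutive differences are constant (= 5).
Check at n=2: 1·11 + 5 = 16. ✓

a(n) = a(n-1) + 5, a(0) = 6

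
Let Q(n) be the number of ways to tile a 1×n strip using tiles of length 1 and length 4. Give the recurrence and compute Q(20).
Condition on the last tile: it has length 1 (leaving a 1×(n-1) strip) or length 4 (leaving a 1×(n-4) strip), so Q(n) = Q(n-1) + Q(n-4) (order-4 linear recurrence).
For 0 ≤ i < 4 only unit tiles fit, so Q(i) = 1.
Iterating the recurrence: Q(4) = 2, Q(5) = 3, Q(6) = 4, Q(7) = 5, Q(8) = 7, Q(9) = 10, Q(10) = 14, Q(11) = 19, Q(12) = 26, Q(13) = 36, Q(14) = 50, Q(15) = 69, Q(16) = 95, Q(17) = 131, Q(18) = 181, Q(19) = 250, Q(20) = 345.

Q(n) = Q(n-1) + Q(n-4), with Q(i) = 1 for 0 ≤ i < 4; Q(20) = 345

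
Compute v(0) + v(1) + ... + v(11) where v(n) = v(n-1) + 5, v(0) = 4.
Computing the sequence terms: 4, 9, 14, 19, 24, 29, 34, 39, 44, 49, 54, 59
Adding these values together:

378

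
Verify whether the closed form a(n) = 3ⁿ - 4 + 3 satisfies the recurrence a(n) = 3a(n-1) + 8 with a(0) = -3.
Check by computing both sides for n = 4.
From the recurrence with a(0) = -3:
  a(0) = -3, a(1) = -1, a(2) = 5, a(3) = 23, a(4) = 77
  so the recurrence gives a(4) = 77.
From the proposed closed form a(n) = 3ⁿ - 4 + 3:
  a(4) = 80.
The recurrence gives 77 but the closed form gives 80, so the closed form does not satisfy the recurrence.

No, the closed form is incorrect.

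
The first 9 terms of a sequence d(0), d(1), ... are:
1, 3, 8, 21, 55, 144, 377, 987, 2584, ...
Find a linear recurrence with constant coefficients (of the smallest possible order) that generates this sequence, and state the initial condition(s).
Look for the lowest-order linear relation among consecutive terms.
Observation: d(n) - 3·d(n-1) - (-1)·d(n-2) = 0 holds for the shown terms, and no order-1 relation d(n) = α·d(n-1) + β fits.
Check at n=3: 3·8 + (-1)·3 = 21. ✓

d(n) = 3d(n-1) - d(n-2), d(0) = 1, d(1) = 3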